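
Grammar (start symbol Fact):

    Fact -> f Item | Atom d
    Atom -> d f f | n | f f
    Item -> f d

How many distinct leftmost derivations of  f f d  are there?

2

Parse trees for f f d:
  [Fact f [Item f d]]
  [Fact [Atom f f] d]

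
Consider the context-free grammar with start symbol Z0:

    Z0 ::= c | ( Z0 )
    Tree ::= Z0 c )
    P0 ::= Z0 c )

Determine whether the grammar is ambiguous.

(Tree, P0 are unreachable from Z0, so their rules don't affect L(Z0).) Each string is a nest of matched brackets around a single atom. An opening bracket forces the recursive rule; an atom forces the base rule.

Unambiguous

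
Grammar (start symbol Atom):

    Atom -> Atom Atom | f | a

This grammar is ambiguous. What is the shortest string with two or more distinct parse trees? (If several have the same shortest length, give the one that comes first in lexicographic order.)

length 1: no string has ≥2 trees
length 2: no string has ≥2 trees
length 3: a a a has 2 parse trees

Two derivations of a a a:
  Atom ⇒ Atom Atom ⇒ Atom Atom Atom ⇒ a Atom Atom ⇒ a a Atom ⇒ a a a
  Atom ⇒ Atom Atom ⇒ a Atom ⇒ a Atom Atom ⇒ a a Atom ⇒ a a a

a a a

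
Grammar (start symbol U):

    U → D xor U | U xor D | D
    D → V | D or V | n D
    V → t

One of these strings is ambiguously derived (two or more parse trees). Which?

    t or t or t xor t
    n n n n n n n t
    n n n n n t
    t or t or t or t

t or t or t xor t: 2 trees
n n n n n n n t: 1 tree
n n n n n t: 1 tree
t or t or t or t: 1 tree

t or t or t xor t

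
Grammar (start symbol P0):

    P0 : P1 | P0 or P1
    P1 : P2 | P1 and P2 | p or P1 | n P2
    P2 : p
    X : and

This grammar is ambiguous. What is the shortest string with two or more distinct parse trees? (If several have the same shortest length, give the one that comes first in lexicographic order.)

p or p

length 1: no string has ≥2 trees
length 2: no string has ≥2 trees
length 3: p or p has 2 parse trees

Two derivations of p or p:
  P0 ⇒ P1 ⇒ p or P1 ⇒ p or P2 ⇒ p or p
  P0 ⇒ P0 or P1 ⇒ P1 or P1 ⇒ P2 or P1 ⇒ p or P1 ⇒ p or P2 ⇒ p or p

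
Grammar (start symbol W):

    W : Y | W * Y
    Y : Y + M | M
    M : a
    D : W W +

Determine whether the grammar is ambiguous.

Unambiguous

(D is unreachable from W, so its rules don't affect L(W).) W → W * Y | Y  ;  Y → Y + M | M  — a left-associative chain with M at the bottom. Each string factors uniquely by precedence.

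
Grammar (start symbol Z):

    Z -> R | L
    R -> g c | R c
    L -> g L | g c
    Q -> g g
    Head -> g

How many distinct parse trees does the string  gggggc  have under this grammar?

Parse trees for gggggc:
  [Z [L g [L g [L g [L g [L g c]]]]]]

1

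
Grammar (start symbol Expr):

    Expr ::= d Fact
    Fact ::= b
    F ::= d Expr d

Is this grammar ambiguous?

Only Expr, Fact are reachable from Expr; ignoring the rest: Restricted to the reachable nonterminals, every rule has the form A → t or A → t B, and no two rules for the same A share a first terminal. The grammar encodes a DFA — one run per string.

Unambiguous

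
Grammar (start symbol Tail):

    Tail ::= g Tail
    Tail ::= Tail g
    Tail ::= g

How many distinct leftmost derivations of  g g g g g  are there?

16

Parse trees for g g g g g (showing first 6 of 16):
  [Tail g [Tail g [Tail g [Tail g [Tail g]]]]]
  [Tail g [Tail g [Tail g [Tail [Tail g] g]]]]
  [Tail g [Tail g [Tail [Tail g [Tail g]] g]]]
  [Tail g [Tail g [Tail [Tail [Tail g] g] g]]]
  [Tail g [Tail [Tail g [Tail g [Tail g]]] g]]
  [Tail g [Tail [Tail g [Tail [Tail g] g]] g]]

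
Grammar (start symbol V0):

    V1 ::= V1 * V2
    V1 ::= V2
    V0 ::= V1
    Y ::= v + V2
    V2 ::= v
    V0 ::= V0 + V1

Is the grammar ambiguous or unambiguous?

(Y is unreachable from V0, so its rules don't affect L(V0).) The grammar is stratified — V0 handles '+' (left-recursive), V1 handles '*', V2 atoms. Each operator has a fixed associativity and precedence level, so every string has one parse.

Unambiguous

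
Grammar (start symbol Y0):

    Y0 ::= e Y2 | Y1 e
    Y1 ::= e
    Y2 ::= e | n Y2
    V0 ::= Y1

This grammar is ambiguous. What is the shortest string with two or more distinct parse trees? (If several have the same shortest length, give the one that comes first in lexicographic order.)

e e

length 2: e e has 2 parse trees

Two derivations of e e:
  Y0 ⇒ e Y2 ⇒ e e
  Y0 ⇒ Y1 e ⇒ e e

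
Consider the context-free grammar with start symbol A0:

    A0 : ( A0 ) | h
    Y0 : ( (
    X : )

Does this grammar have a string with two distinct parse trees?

Unambiguous

(Y0, X are unreachable from A0, so their rules don't affect L(A0).) Each string is a nest of matched brackets around a single atom. An opening bracket forces the recursive rule; an atom forces the base rule.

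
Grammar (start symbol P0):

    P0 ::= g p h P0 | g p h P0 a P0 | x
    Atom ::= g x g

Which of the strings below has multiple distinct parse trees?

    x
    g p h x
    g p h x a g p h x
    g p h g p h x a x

x: 1 tree
g p h x: 1 tree
g p h x a g p h x: 1 tree
g p h g p h x a x: 2 trees

g p h g p h x a x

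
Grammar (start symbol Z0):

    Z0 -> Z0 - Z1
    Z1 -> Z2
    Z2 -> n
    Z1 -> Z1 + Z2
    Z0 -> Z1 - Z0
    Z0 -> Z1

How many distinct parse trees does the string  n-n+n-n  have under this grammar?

4

Parse trees for n-n+n-n:
  [Z0 [Z0 [Z0 [Z1 [Z2 n]]] - [Z1 [Z1 [Z2 n]] + [Z2 n]]] - [Z1 [Z2 n]]]
  [Z0 [Z0 [Z1 [Z2 n]] - [Z0 [Z1 [Z1 [Z2 n]] + [Z2 n]]]] - [Z1 [Z2 n]]]
  [Z0 [Z1 [Z2 n]] - [Z0 [Z0 [Z1 [Z1 [Z2 n]] + [Z2 n]]] - [Z1 [Z2 n]]]]
  [Z0 [Z1 [Z2 n]] - [Z0 [Z1 [Z1 [Z2 n]] + [Z2 n]] - [Z0 [Z1 [Z2 n]]]]]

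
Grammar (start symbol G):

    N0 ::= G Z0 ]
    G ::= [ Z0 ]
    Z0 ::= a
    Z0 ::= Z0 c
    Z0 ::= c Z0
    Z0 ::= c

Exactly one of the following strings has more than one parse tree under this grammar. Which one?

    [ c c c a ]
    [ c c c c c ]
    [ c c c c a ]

[ c c c a ]: 1 tree
[ c c c c c ]: 16 trees
[ c c c c a ]: 1 tree

[ c c c c c ]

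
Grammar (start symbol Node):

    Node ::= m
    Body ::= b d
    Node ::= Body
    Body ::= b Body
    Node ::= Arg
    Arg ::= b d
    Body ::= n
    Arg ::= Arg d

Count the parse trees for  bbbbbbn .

1

Parse trees for bbbbbbn:
  [Node [Body b [Body b [Body b [Body b [Body b [Body b [Body n]]]]]]]]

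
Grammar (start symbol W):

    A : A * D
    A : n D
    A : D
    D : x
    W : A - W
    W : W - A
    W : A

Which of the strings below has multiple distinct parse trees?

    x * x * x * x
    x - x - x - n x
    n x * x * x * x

x - x - x - n x

x * x * x * x: 1 tree
x - x - x - n x: 8 trees
n x * x * x * x: 1 tree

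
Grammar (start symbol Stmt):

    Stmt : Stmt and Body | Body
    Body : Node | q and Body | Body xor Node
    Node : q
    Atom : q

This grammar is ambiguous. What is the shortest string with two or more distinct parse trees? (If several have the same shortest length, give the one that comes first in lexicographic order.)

q and q

length 1: no string has ≥2 trees
length 3: q and q has 2 parse trees

Two derivations of q and q:
  Stmt ⇒ Stmt and Body ⇒ Body and Body ⇒ Node and Body ⇒ q and Body ⇒ q and Node ⇒ q and q
  Stmt ⇒ Body ⇒ q and Body ⇒ q and Node ⇒ q and q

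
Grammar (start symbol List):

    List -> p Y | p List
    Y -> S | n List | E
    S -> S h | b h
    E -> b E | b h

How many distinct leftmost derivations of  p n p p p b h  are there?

Parse trees for p n p p p b h:
  [List p [Y n [List p [List p [List p [Y [S b h]]]]]]]
  [List p [Y n [List p [List p [List p [Y [E b h]]]]]]]

2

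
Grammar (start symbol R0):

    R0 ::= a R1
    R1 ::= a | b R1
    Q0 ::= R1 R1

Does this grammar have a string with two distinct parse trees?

(Q0 is unreachable from R0, so its rules don't affect L(R0).) The reachable rules are right-linear with at most one rule per (nonterminal, next-terminal) pair. Each input token forces the next rule, so parsing is deterministic.

Unambiguous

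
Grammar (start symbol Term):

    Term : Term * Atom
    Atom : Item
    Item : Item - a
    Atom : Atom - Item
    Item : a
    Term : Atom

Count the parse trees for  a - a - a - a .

8

Parse trees for a - a - a - a:
  [Term [Atom [Item [Item [Item [Item a] - a] - a] - a]]]
  [Term [Atom [Atom [Item a]] - [Item [Item [Item a] - a] - a]]]
  [Term [Atom [Atom [Item [Item a] - a]] - [Item [Item a] - a]]]
  [Term [Atom [Atom [Atom [Item a]] - [Item a]] - [Item [Item a] - a]]]
  [Term [Atom [Atom [Item [Item [Item a] - a] - a]] - [Item a]]]
  [Term [Atom [Atom [Atom [Item a]] - [Item [Item a] - a]] - [Item a]]]
  [Term [Atom [Atom [Atom [Item [Item a] - a]] - [Item a]] - [Item a]]]
  [Term [Atom [Atom [Atom [Atom [Item a]] - [Item a]] - [Item a]] - [Item a]]]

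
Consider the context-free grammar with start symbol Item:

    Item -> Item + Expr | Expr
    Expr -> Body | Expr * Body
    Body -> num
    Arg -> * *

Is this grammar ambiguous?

Only Item, Expr, Body are reachable from Item; ignoring the rest: The grammar is stratified — Item handles '+' (left-recursive), Expr handles '*', Body atoms. Each operator has a fixed associativity and precedence level, so every string has one parse.

Unambiguous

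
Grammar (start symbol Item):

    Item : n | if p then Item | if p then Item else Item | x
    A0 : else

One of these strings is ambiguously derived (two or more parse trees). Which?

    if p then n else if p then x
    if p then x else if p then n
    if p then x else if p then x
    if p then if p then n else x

if p then n else if p then x: 1 tree
if p then x else if p then n: 1 tree
if p then x else if p then x: 1 tree
if p then if p then n else x: 2 trees

if p then if p then n else x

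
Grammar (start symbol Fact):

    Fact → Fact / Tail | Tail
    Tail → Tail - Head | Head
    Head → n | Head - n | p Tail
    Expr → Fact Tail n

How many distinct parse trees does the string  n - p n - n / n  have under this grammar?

4

Parse trees for n - p n - n / n:
  [Fact [Fact [Tail [Tail [Head n]] - [Head [Head p [Tail [Head n]]] - n]]] / [Tail [Head n]]]
  [Fact [Fact [Tail [Tail [Head n]] - [Head p [Tail [Tail [Head n]] - [Head n]]]]] / [Tail [Head n]]]
  [Fact [Fact [Tail [Tail [Head n]] - [Head p [Tail [Head [Head n] - n]]]]] / [Tail [Head n]]]
  [Fact [Fact [Tail [Tail [Tail [Head n]] - [Head p [Tail [Head n]]]] - [Head n]]] / [Tail [Head n]]]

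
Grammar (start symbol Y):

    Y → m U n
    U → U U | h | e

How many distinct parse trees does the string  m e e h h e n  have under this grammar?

14

Parse trees for m e e h h e n (showing first 6 of 14):
  [Y m [U [U e] [U [U e] [U [U h] [U [U h] [U e]]]]] n]
  [Y m [U [U e] [U [U e] [U [U [U h] [U h]] [U e]]]] n]
  [Y m [U [U e] [U [U [U e] [U h]] [U [U h] [U e]]]] n]
  [Y m [U [U e] [U [U [U e] [U [U h] [U h]]] [U e]]] n]
  [Y m [U [U e] [U [U [U [U e] [U h]] [U h]] [U e]]] n]
  [Y m [U [U [U e] [U e]] [U [U h] [U [U h] [U e]]]] n]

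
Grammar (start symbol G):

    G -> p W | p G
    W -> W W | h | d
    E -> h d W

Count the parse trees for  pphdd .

Parse trees for pphdd:
  [G p [G p [W [W h] [W [W d] [W d]]]]]
  [G p [G p [W [W [W h] [W d]] [W d]]]]

2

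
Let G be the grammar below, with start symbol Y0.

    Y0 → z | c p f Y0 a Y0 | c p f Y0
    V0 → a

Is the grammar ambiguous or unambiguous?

Witness: c p f c p f z a z

Derivation 1: Y0 ⇒ c p f Y0 a Y0 ⇒ c p f c p f Y0 a Y0 ⇒ c p f c p f z a Y0 ⇒ c p f c p f z a z
Derivation 2: Y0 ⇒ c p f Y0 ⇒ c p f c p f Y0 a Y0 ⇒ c p f c p f z a Y0 ⇒ c p f c p f z a z

Two distinct leftmost derivations for the same string.

Ambiguous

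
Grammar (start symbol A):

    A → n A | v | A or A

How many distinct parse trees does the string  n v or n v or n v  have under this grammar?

7

Parse trees for n v or n v or n v:
  [A n [A [A v] or [A n [A [A v] or [A n [A v]]]]]]
  [A n [A [A v] or [A [A n [A v]] or [A n [A v]]]]]
  [A n [A [A [A v] or [A n [A v]]] or [A n [A v]]]]
  [A [A n [A v]] or [A n [A [A v] or [A n [A v]]]]]
  [A [A n [A v]] or [A [A n [A v]] or [A n [A v]]]]
  [A [A n [A [A v] or [A n [A v]]]] or [A n [A v]]]
  [A [A [A n [A v]] or [A n [A v]]] or [A n [A v]]]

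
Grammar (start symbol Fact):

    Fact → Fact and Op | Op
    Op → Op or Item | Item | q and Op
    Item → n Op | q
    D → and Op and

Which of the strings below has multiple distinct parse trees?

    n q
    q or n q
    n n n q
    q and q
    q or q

q and q

n q: 1 tree
q or n q: 1 tree
n n n q: 1 tree
q and q: 2 trees
q or q: 1 tree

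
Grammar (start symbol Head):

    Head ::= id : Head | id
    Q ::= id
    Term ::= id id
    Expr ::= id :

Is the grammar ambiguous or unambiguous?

Unambiguous

(Q, Term, Expr are unreachable from Head, so their rules don't affect L(Head).) The reachable grammar is A → atom sep A | atom. Each atom is followed by either the separator (recurse) or end-of-string (stop) — no choice point.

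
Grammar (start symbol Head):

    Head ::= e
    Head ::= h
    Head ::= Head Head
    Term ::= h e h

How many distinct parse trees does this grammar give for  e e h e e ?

14

Parse trees for e e h e e (showing first 6 of 14):
  [Head [Head e] [Head [Head e] [Head [Head h] [Head [Head e] [Head e]]]]]
  [Head [Head e] [Head [Head e] [Head [Head [Head h] [Head e]] [Head e]]]]
  [Head [Head e] [Head [Head [Head e] [Head h]] [Head [Head e] [Head e]]]]
  [Head [Head e] [Head [Head [Head e] [Head [Head h] [Head e]]] [Head e]]]
  [Head [Head e] [Head [Head [Head [Head e] [Head h]] [Head e]] [Head e]]]
  [Head [Head [Head e] [Head e]] [Head [Head h] [Head [Head e] [Head e]]]]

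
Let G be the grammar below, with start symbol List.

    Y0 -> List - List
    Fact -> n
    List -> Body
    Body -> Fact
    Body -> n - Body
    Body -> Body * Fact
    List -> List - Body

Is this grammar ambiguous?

Witness: n - n

Derivation 1: List ⇒ Body ⇒ n - Body ⇒ n - Fact ⇒ n - n
Derivation 2: List ⇒ List - Body ⇒ Body - Body ⇒ Fact - Body ⇒ n - Body ⇒ n - Fact ⇒ n - n

Two distinct leftmost derivations for the same string.

Ambiguous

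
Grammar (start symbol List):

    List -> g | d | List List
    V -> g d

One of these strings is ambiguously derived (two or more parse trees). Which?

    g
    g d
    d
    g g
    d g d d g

g: 1 tree
g d: 1 tree
d: 1 tree
g g: 1 tree
d g d d g: 14 trees

d g d d g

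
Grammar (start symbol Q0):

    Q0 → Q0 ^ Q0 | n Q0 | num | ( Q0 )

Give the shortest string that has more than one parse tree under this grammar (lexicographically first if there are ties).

n num ^ num

length 1: no string has ≥2 trees
length 2: no string has ≥2 trees
length 3: no string has ≥2 trees
length 4: n num ^ num has 2 parse trees

Two derivations of n num ^ num:
  Q0 ⇒ Q0 ^ Q0 ⇒ n Q0 ^ Q0 ⇒ n num ^ Q0 ⇒ n num ^ num
  Q0 ⇒ n Q0 ⇒ n Q0 ^ Q0 ⇒ n num ^ Q0 ⇒ n num ^ num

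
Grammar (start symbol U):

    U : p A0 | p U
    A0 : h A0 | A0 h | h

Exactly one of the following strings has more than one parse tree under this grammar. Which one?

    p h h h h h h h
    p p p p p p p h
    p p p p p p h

p h h h h h h h

p h h h h h h h: 64 trees
p p p p p p p h: 1 tree
p p p p p p h: 1 tree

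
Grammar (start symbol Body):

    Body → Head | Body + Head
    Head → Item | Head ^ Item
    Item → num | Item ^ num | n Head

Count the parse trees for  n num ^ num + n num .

4

Parse trees for n num ^ num + n num:
  [Body [Body [Head [Item [Item n [Head [Item num]]] ^ num]]] + [Head [Item n [Head [Item num]]]]]
  [Body [Body [Head [Item n [Head [Item [Item num] ^ num]]]]] + [Head [Item n [Head [Item num]]]]]
  [Body [Body [Head [Item n [Head [Head [Item num]] ^ [Item num]]]]] + [Head [Item n [Head [Item num]]]]]
  [Body [Body [Head [Head [Item n [Head [Item num]]]] ^ [Item num]]] + [Head [Item n [Head [Item num]]]]]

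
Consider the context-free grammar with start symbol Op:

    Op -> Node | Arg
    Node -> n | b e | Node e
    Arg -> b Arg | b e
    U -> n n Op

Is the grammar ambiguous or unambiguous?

Ambiguous

Witness: b e

Derivation 1: Op ⇒ Node ⇒ b e
Derivation 2: Op ⇒ Arg ⇒ b e

Two distinct leftmost derivations for the same string.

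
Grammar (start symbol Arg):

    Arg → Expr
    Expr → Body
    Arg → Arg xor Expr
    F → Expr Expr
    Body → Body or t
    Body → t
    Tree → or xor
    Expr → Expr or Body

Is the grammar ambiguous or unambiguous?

Ambiguous

Witness: t or t

Derivation 1: Arg ⇒ Expr ⇒ Body ⇒ Body or t ⇒ t or t
Derivation 2: Arg ⇒ Expr ⇒ Expr or Body ⇒ Body or Body ⇒ t or Body ⇒ t or t

Two distinct leftmost derivations for the same string.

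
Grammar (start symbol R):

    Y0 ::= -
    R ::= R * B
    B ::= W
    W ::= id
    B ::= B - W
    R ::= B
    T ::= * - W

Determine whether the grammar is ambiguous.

Unambiguous

Only R, B, W are reachable from R; ignoring the rest: R → R * B | B  ;  B → B - W | W  — a left-associative chain with W at the bottom. Each string factors uniquely by precedence.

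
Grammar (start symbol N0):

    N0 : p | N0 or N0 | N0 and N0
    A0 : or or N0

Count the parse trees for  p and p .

Parse trees for p and p:
  [N0 [N0 p] and [N0 p]]

1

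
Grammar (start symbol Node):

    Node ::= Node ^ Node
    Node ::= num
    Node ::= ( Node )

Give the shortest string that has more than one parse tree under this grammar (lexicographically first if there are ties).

length 1: no string has ≥2 trees
length 3: no string has ≥2 trees
length 5: num ^ num ^ num has 2 parse trees

Two derivations of num ^ num ^ num:
  Node ⇒ Node ^ Node ⇒ Node ^ Node ^ Node ⇒ num ^ Node ^ Node ⇒ num ^ num ^ Node ⇒ num ^ num ^ num
  Node ⇒ Node ^ Node ⇒ num ^ Node ⇒ num ^ Node ^ Node ⇒ num ^ num ^ Node ⇒ num ^ num ^ num

num ^ num ^ num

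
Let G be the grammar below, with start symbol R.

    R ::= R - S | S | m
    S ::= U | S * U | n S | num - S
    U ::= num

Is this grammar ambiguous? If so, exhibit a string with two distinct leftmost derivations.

Ambiguous

Witness: num - num

Derivation 1: R ⇒ R - S ⇒ S - S ⇒ U - S ⇒ num - S ⇒ num - U ⇒ num - num
Derivation 2: R ⇒ S ⇒ num - S ⇒ num - U ⇒ num - num

Two distinct leftmost derivations for the same string.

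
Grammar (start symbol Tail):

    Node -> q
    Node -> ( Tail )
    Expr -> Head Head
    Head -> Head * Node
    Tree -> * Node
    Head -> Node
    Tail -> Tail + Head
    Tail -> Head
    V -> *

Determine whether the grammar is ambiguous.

Only Tail, Head, Node are reachable from Tail; ignoring the rest: The grammar is stratified — Tail handles '+' (left-recursive), Head handles '*', Node atoms. Each operator has a fixed associativity and precedence level, so every string has one parse.

Unambiguous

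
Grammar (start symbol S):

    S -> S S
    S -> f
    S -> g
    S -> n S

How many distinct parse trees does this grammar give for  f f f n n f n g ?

24

Parse trees for f f f n n f n g (showing first 6 of 24):
  [S [S f] [S [S f] [S [S f] [S [S n [S n [S f]]] [S n [S g]]]]]]
  [S [S f] [S [S f] [S [S f] [S n [S [S n [S f]] [S n [S g]]]]]]]
  [S [S f] [S [S f] [S [S f] [S n [S n [S [S f] [S n [S g]]]]]]]]
  [S [S f] [S [S f] [S [S [S f] [S n [S n [S f]]]] [S n [S g]]]]]
  [S [S f] [S [S [S f] [S f]] [S [S n [S n [S f]]] [S n [S g]]]]]
  [S [S f] [S [S [S f] [S f]] [S n [S [S n [S f]] [S n [S g]]]]]]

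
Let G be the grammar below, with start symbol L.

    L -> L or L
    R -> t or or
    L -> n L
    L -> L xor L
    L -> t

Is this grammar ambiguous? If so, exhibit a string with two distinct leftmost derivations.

Witness: n t or t

Derivation 1: L ⇒ L or L ⇒ n L or L ⇒ n t or L ⇒ n t or t
Derivation 2: L ⇒ n L ⇒ n L or L ⇒ n t or L ⇒ n t or t

Two distinct leftmost derivations for the same string.

Ambiguous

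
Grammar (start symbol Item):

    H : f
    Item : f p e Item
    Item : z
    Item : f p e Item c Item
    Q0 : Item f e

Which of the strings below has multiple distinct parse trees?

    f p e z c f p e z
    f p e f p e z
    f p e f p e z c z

f p e f p e z c z

f p e z c f p e z: 1 tree
f p e f p e z: 1 tree
f p e f p e z c z: 2 trees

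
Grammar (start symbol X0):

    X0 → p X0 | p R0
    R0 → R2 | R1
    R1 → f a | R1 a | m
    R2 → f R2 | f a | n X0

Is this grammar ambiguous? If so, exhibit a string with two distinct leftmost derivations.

Witness: p f a

Derivation 1: X0 ⇒ p R0 ⇒ p R2 ⇒ p f a
Derivation 2: X0 ⇒ p R0 ⇒ p R1 ⇒ p f a

Two distinct leftmost derivations for the same string.

Ambiguous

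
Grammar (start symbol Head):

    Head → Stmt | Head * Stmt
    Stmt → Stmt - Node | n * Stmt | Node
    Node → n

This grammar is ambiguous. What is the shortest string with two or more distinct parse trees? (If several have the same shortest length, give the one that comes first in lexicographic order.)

n * n

length 1: no string has ≥2 trees
length 3: n * n has 2 parse trees

Two derivations of n * n:
  Head ⇒ Stmt ⇒ n * Stmt ⇒ n * Node ⇒ n * n
  Head ⇒ Head * Stmt ⇒ Stmt * Stmt ⇒ Node * Stmt ⇒ n * Stmt ⇒ n * Node ⇒ n * n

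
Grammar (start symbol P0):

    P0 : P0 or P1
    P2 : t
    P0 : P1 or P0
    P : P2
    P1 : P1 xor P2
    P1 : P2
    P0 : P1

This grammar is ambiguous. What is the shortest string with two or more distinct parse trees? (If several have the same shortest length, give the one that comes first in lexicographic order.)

t or t

length 1: no string has ≥2 trees
length 3: t or t has 2 parse trees

Two derivations of t or t:
  P0 ⇒ P0 or P1 ⇒ P1 or P1 ⇒ P2 or P1 ⇒ t or P1 ⇒ t or P2 ⇒ t or t
  P0 ⇒ P1 or P0 ⇒ P2 or P0 ⇒ t or P0 ⇒ t or P1 ⇒ t or P2 ⇒ t or t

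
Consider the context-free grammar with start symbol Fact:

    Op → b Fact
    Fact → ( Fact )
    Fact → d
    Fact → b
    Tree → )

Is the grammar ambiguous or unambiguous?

(Tree, Op are unreachable from Fact, so their rules don't affect L(Fact).) Each string is a nest of matched brackets around a single atom. An opening bracket forces the recursive rule; an atom forces the base rule.

Unambiguous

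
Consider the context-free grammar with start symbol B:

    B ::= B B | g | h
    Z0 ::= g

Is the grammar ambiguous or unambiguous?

Witness: g g g

Derivation 1: B ⇒ B B ⇒ B B B ⇒ g B B ⇒ g g B ⇒ g g g
Derivation 2: B ⇒ B B ⇒ g B ⇒ g B B ⇒ g g B ⇒ g g g

Two distinct leftmost derivations for the same string.

Ambiguous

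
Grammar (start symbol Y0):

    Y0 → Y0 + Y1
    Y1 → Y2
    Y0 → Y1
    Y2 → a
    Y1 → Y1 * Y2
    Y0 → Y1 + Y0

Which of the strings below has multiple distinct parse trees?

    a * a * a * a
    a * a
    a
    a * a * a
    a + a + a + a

a * a * a * a: 1 tree
a * a: 1 tree
a: 1 tree
a * a * a: 1 tree
a + a + a + a: 8 trees

a + a + a + a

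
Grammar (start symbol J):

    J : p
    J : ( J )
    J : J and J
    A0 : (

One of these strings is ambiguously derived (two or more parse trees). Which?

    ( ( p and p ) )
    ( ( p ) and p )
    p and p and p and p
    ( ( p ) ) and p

( ( p and p ) ): 1 tree
( ( p ) and p ): 1 tree
p and p and p and p: 5 trees
( ( p ) ) and p: 1 tree

p and p and p and p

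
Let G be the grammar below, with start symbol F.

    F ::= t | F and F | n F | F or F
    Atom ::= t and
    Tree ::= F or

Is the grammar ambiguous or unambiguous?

Witness: n t and t

Derivation 1: F ⇒ F and F ⇒ n F and F ⇒ n t and F ⇒ n t and t
Derivation 2: F ⇒ n F ⇒ n F and F ⇒ n t and F ⇒ n t and t

Two distinct leftmost derivations for the same string.

Ambiguous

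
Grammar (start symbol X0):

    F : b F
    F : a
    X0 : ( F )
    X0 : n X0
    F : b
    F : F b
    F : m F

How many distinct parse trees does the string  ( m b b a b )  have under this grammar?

4

Parse trees for ( m b b a b ):
  [X0 ( [F [F m [F b [F b [F a]]]] b] )]
  [X0 ( [F m [F b [F b [F [F a] b]]]] )]
  [X0 ( [F m [F b [F [F b [F a]] b]]] )]
  [X0 ( [F m [F [F b [F b [F a]]] b]] )]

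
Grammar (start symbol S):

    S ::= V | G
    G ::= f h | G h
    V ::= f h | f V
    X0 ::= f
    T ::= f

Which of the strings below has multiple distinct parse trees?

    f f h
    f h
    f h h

f f h: 1 tree
f h: 2 trees
f h h: 1 tree

f h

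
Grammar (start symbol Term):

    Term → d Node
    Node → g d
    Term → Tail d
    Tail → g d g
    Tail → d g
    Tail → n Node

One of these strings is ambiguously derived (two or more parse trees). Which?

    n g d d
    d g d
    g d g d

n g d d: 1 tree
d g d: 2 trees
g d g d: 1 tree

d g d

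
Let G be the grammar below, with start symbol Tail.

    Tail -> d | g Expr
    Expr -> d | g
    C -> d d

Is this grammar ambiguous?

Unambiguous

(C is unreachable from Tail, so its rules don't affect L(Tail).) The reachable rules are right-linear with at most one rule per (nonterminal, next-terminal) pair. Each input token forces the next rule, so parsing is deterministic.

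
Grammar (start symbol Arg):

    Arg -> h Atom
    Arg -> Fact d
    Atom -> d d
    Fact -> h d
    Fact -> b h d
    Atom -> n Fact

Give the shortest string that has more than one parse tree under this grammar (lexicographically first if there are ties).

length 3: h d d has 2 parse trees

Two derivations of h d d:
  Arg ⇒ h Atom ⇒ h d d
  Arg ⇒ Fact d ⇒ h d d

h d d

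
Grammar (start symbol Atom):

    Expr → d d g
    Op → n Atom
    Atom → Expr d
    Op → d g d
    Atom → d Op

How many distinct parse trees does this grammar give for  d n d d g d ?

2

Parse trees for d n d d g d:
  [Atom d [Op n [Atom [Expr d d g] d]]]
  [Atom d [Op n [Atom d [Op d g d]]]]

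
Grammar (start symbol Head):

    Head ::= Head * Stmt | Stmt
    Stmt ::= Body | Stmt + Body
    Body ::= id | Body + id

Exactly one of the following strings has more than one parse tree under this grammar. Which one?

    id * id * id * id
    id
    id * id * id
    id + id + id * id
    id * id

id + id + id * id

id * id * id * id: 1 tree
id: 1 tree
id * id * id: 1 tree
id + id + id * id: 4 trees
id * id: 1 tree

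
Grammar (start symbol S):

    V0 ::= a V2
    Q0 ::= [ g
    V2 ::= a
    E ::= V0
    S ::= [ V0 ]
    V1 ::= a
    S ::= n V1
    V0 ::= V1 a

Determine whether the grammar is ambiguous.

Witness: [ a a ]

Derivation 1: S ⇒ [ V0 ] ⇒ [ a V2 ] ⇒ [ a a ]
Derivation 2: S ⇒ [ V0 ] ⇒ [ V1 a ] ⇒ [ a a ]

Two distinct leftmost derivations for the same string.

Ambiguous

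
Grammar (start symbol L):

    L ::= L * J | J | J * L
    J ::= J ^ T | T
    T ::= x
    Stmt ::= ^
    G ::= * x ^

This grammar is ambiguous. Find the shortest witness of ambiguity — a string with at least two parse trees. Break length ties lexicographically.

x * x

length 1: no string has ≥2 trees
length 3: x * x has 2 parse trees

Two derivations of x * x:
  L ⇒ L * J ⇒ J * J ⇒ T * J ⇒ x * J ⇒ x * T ⇒ x * x
  L ⇒ J * L ⇒ T * L ⇒ x * L ⇒ x * J ⇒ x * T ⇒ x * x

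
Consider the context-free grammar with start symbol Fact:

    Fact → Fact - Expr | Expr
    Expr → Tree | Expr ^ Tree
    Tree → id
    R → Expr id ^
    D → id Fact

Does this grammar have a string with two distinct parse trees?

(R, D are unreachable from Fact, so their rules don't affect L(Fact).) The grammar is stratified — Fact handles '-' (left-recursive), Expr handles '^', Tree atoms. Each operator has a fixed associativity and precedence level, so every string has one parse.

Unambiguous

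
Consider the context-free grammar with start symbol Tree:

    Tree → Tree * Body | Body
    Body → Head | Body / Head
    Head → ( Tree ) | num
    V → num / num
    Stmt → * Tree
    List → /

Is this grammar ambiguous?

(V, Stmt, List are unreachable from Tree, so their rules don't affect L(Tree).) The grammar is stratified — Tree handles '*' (left-recursive), Body handles '/', Head atoms. Each operator has a fixed associativity and precedence level, so every string has one parse.

Unambiguous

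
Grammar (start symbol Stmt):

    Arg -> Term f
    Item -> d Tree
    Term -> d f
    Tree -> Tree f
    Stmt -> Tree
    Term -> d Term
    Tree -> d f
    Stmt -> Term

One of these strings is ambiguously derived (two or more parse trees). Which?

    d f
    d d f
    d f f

d f

d f: 2 trees
d d f: 1 tree
d f f: 1 tree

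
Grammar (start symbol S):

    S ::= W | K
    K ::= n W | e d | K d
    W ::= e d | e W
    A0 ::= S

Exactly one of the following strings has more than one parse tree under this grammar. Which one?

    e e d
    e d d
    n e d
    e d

e e d: 1 tree
e d d: 1 tree
n e d: 1 tree
e d: 2 trees

e d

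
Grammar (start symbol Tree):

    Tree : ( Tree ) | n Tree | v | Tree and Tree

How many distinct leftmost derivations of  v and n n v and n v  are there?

4

Parse trees for v and n n v and n v:
  [Tree [Tree v] and [Tree n [Tree n [Tree [Tree v] and [Tree n [Tree v]]]]]]
  [Tree [Tree v] and [Tree n [Tree [Tree n [Tree v]] and [Tree n [Tree v]]]]]
  [Tree [Tree v] and [Tree [Tree n [Tree n [Tree v]]] and [Tree n [Tree v]]]]
  [Tree [Tree [Tree v] and [Tree n [Tree n [Tree v]]]] and [Tree n [Tree v]]]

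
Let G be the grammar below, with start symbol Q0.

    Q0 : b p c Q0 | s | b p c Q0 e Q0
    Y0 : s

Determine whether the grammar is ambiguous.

Ambiguous

Witness: b p c b p c s e s

Derivation 1: Q0 ⇒ b p c Q0 ⇒ b p c b p c Q0 e Q0 ⇒ b p c b p c s e Q0 ⇒ b p c b p c s e s
Derivation 2: Q0 ⇒ b p c Q0 e Q0 ⇒ b p c b p c Q0 e Q0 ⇒ b p c b p c s e Q0 ⇒ b p c b p c s e s

Two distinct leftmost derivations for the same string.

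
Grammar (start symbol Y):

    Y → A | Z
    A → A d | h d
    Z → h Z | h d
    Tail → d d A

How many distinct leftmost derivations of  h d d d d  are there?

Parse trees for h d d d d:
  [Y [A [A [A [A h d] d] d] d]]

1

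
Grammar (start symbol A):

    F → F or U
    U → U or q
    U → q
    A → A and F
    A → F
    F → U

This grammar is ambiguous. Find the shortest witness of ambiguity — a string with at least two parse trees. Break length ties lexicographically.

length 1: no string has ≥2 trees
length 3: q or q has 2 parse trees

Two derivations of q or q:
  A ⇒ F ⇒ F or U ⇒ U or U ⇒ q or U ⇒ q or q
  A ⇒ F ⇒ U ⇒ U or q ⇒ q or q

q or q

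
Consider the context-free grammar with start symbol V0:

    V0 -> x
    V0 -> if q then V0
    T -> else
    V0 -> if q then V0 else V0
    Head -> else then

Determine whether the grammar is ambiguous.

Witness: if q then if q then x else x

Derivation 1: V0 ⇒ if q then V0 ⇒ if q then if q then V0 else V0 ⇒ if q then if q then x else V0 ⇒ if q then if q then x else x
Derivation 2: V0 ⇒ if q then V0 else V0 ⇒ if q then if q then V0 else V0 ⇒ if q then if q then x else V0 ⇒ if q then if q then x else x

Two distinct leftmost derivations for the same string.

Ambiguous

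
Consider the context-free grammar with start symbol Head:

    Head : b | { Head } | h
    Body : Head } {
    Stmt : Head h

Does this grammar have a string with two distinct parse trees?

(Body, Stmt are unreachable from Head, so their rules don't affect L(Head).) L(Head) is { openⁿ atom closeⁿ : n ≥ 0 }. The bracket depth fixes n, and the derivation is forced at every step.

Unambiguous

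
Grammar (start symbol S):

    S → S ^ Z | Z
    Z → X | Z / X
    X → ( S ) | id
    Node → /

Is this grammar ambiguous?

Unambiguous

(Node is unreachable from S, so its rules don't affect L(S).) S → S ^ Z | Z  ;  Z → Z / X | X  — a left-associative chain with X at the bottom. Each string factors uniquely by precedence.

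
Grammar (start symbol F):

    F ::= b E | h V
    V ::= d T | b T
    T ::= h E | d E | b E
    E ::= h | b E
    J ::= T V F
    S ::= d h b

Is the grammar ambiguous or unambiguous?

Only F, V, T, E are reachable from F; ignoring the rest: The reachable rules are right-linear with at most one rule per (nonterminal, next-terminal) pair. Each input token forces the next rule, so parsing is deterministic.

Unambiguous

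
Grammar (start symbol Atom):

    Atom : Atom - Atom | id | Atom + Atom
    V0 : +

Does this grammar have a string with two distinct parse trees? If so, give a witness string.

Ambiguous

Witness: id + id + id

Derivation 1: Atom ⇒ Atom + Atom ⇒ id + Atom ⇒ id + Atom + Atom ⇒ id + id + Atom ⇒ id + id + id
Derivation 2: Atom ⇒ Atom + Atom ⇒ Atom + Atom + Atom ⇒ id + Atom + Atom ⇒ id + id + Atom ⇒ id + id + id

Two distinct leftmost derivations for the same string.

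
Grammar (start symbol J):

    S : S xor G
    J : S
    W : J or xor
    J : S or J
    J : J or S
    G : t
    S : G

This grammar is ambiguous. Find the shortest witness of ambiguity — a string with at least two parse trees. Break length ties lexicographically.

t or t

length 1: no string has ≥2 trees
length 3: t or t has 2 parse trees

Two derivations of t or t:
  J ⇒ S or J ⇒ G or J ⇒ t or J ⇒ t or S ⇒ t or G ⇒ t or t
  J ⇒ J or S ⇒ S or S ⇒ G or S ⇒ t or S ⇒ t or G ⇒ t or t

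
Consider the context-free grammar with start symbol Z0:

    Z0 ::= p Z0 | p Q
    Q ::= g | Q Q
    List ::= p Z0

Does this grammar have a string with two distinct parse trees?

Ambiguous

Witness: p g g g

Derivation 1: Z0 ⇒ p Q ⇒ p Q Q ⇒ p g Q ⇒ p g Q Q ⇒ p g g Q ⇒ p g g g
Derivation 2: Z0 ⇒ p Q ⇒ p Q Q ⇒ p Q Q Q ⇒ p g Q Q ⇒ p g g Q ⇒ p g g g

Two distinct leftmost derivations for the same string.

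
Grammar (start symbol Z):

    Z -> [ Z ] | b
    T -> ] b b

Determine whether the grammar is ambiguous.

Only Z is reachable from Z; ignoring the rest: Each string is a nest of matched brackets around a single atom. An opening bracket forces the recursive rule; an atom forces the base rule.

Unambiguous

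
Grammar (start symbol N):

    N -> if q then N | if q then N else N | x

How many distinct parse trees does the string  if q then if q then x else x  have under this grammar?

Parse trees for if q then if q then x else x:
  [N if q then [N if q then [N x] else [N x]]]
  [N if q then [N if q then [N x]] else [N x]]

2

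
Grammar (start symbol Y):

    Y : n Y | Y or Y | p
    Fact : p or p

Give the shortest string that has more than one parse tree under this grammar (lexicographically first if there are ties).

n p or p

length 1: no string has ≥2 trees
length 2: no string has ≥2 trees
length 3: no string has ≥2 trees
length 4: n p or p has 2 parse trees

Two derivations of n p or p:
  Y ⇒ n Y ⇒ n Y or Y ⇒ n p or Y ⇒ n p or p
  Y ⇒ Y or Y ⇒ n Y or Y ⇒ n p or Y ⇒ n p or p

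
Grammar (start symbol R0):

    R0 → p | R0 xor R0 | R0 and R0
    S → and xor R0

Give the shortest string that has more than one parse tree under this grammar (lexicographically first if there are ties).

p and p and p

length 1: no string has ≥2 trees
length 3: no string has ≥2 trees
length 5: p and p and p has 2 parse trees

Two derivations of p and p and p:
  R0 ⇒ R0 and R0 ⇒ p and R0 ⇒ p and R0 and R0 ⇒ p and p and R0 ⇒ p and p and p
  R0 ⇒ R0 and R0 ⇒ R0 and R0 and R0 ⇒ p and R0 and R0 ⇒ p and p and R0 ⇒ p and p and p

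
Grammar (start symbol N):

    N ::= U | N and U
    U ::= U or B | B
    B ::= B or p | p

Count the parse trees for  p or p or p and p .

Parse trees for p or p or p and p:
  [N [N [U [U [B p]] or [B [B p] or p]]] and [U [B p]]]
  [N [N [U [U [U [B p]] or [B p]] or [B p]]] and [U [B p]]]
  [N [N [U [U [B [B p] or p]] or [B p]]] and [U [B p]]]
  [N [N [U [B [B [B p] or p] or p]]] and [U [B p]]]

4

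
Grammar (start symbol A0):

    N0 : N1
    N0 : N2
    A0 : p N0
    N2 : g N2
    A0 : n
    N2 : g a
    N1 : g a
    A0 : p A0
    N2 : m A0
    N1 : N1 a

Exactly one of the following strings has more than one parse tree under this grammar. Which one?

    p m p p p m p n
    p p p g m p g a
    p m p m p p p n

p m p p p m p n: 1 tree
p p p g m p g a: 2 trees
p m p m p p p n: 1 tree

p p p g m p g a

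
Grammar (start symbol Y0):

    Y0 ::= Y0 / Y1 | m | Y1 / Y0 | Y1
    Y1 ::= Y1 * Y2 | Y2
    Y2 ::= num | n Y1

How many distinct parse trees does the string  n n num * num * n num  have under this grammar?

Parse trees for n n num * num * n num:
  [Y0 [Y1 [Y1 [Y1 [Y2 n [Y1 [Y2 n [Y1 [Y2 num]]]]]] * [Y2 num]] * [Y2 n [Y1 [Y2 num]]]]]
  [Y0 [Y1 [Y1 [Y2 n [Y1 [Y1 [Y2 n [Y1 [Y2 num]]]] * [Y2 num]]]] * [Y2 n [Y1 [Y2 num]]]]]
  [Y0 [Y1 [Y1 [Y2 n [Y1 [Y2 n [Y1 [Y1 [Y2 num]] * [Y2 num]]]]]] * [Y2 n [Y1 [Y2 num]]]]]
  [Y0 [Y1 [Y2 n [Y1 [Y1 [Y1 [Y2 n [Y1 [Y2 num]]]] * [Y2 num]] * [Y2 n [Y1 [Y2 num]]]]]]]
  [Y0 [Y1 [Y2 n [Y1 [Y1 [Y2 n [Y1 [Y1 [Y2 num]] * [Y2 num]]]] * [Y2 n [Y1 [Y2 num]]]]]]]
  [Y0 [Y1 [Y2 n [Y1 [Y2 n [Y1 [Y1 [Y1 [Y2 num]] * [Y2 num]] * [Y2 n [Y1 [Y2 num]]]]]]]]]

6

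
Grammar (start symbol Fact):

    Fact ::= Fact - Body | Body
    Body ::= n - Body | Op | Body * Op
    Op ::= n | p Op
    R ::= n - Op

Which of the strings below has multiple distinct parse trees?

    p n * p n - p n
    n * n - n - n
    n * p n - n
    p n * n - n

p n * p n - p n: 1 tree
n * n - n - n: 2 trees
n * p n - n: 1 tree
p n * n - n: 1 tree

n * n - n - n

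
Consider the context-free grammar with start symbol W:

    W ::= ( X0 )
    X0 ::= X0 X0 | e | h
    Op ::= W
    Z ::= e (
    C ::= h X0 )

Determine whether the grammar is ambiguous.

Ambiguous

Witness: ( e e e )

Derivation 1: W ⇒ ( X0 ) ⇒ ( X0 X0 ) ⇒ ( X0 X0 X0 ) ⇒ ( e X0 X0 ) ⇒ ( e e X0 ) ⇒ ( e e e )
Derivation 2: W ⇒ ( X0 ) ⇒ ( X0 X0 ) ⇒ ( e X0 ) ⇒ ( e X0 X0 ) ⇒ ( e e X0 ) ⇒ ( e e e )

Two distinct leftmost derivations for the same string.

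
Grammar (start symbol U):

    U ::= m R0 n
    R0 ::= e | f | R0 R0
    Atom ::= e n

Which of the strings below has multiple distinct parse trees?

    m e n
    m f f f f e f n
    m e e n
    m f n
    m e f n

m e n: 1 tree
m f f f f e f n: 42 trees
m e e n: 1 tree
m f n: 1 tree
m e f n: 1 tree

m f f f f e f n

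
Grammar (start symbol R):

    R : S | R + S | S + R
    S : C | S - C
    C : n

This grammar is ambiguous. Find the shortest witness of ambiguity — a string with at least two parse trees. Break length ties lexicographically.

n + n

length 1: no string has ≥2 trees
length 3: n + n has 2 parse trees

Two derivations of n + n:
  R ⇒ R + S ⇒ S + S ⇒ C + S ⇒ n + S ⇒ n + C ⇒ n + n
  R ⇒ S + R ⇒ C + R ⇒ n + R ⇒ n + S ⇒ n + C ⇒ n + n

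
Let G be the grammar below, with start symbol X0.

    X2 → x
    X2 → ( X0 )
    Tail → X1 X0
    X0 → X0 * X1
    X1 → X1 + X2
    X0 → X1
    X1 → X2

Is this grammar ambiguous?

Unambiguous

Only X0, X1, X2 are reachable from X0; ignoring the rest: X0 → X0 * X1 | X1  ;  X1 → X1 + X2 | X2  — a left-associative chain with X2 at the bottom. Each string factors uniquely by precedence.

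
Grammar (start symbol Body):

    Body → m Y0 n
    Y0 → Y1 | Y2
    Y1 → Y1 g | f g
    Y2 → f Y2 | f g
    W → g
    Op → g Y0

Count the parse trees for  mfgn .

Parse trees for mfgn:
  [Body m [Y0 [Y1 f g]] n]
  [Body m [Y0 [Y2 f g]] n]

2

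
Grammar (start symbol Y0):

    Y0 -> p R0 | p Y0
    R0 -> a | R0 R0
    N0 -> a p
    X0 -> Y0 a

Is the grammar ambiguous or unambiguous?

Witness: p a a a

Derivation 1: Y0 ⇒ p R0 ⇒ p R0 R0 ⇒ p a R0 ⇒ p a R0 R0 ⇒ p a a R0 ⇒ p a a a
Derivation 2: Y0 ⇒ p R0 ⇒ p R0 R0 ⇒ p R0 R0 R0 ⇒ p a R0 R0 ⇒ p a a R0 ⇒ p a a a

Two distinct leftmost derivations for the same string.

Ambiguous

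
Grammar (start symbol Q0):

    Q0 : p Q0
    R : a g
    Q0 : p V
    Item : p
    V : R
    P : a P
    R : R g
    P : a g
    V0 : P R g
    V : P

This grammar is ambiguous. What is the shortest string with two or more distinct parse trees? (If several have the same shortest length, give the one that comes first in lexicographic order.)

p a g

length 3: p a g has 2 parse trees

Two derivations of p a g:
  Q0 ⇒ p V ⇒ p R ⇒ p a g
  Q0 ⇒ p V ⇒ p P ⇒ p a g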